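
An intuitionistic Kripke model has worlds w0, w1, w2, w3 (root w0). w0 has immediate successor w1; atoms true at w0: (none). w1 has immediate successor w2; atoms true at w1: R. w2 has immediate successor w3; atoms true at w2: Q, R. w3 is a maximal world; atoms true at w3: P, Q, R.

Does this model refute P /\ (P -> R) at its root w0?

Yes

w0 ||-/- P /\ (P -> R) since w0 fails P.
So the root w0 does not force P /\ (P -> R); the model is a countermodel.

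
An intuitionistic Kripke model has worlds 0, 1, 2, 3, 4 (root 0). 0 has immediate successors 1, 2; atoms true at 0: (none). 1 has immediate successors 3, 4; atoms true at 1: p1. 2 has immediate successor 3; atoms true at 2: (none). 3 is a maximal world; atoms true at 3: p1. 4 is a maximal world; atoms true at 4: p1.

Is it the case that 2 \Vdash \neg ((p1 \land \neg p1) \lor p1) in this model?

No

2 \nVdash \neg ((p1 \land \neg p1) \lor p1) since 3 is accessible from 2 and 3 \Vdash (p1 \land \neg p1) \lor p1.
3 \Vdash (p1 \land \neg p1) \lor p1 via the disjunct p1.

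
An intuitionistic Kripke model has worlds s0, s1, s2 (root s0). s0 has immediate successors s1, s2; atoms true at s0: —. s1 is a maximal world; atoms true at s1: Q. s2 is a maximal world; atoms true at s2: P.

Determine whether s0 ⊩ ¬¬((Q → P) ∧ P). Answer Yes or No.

s0 ⊮ ¬¬((Q → P) ∧ P) since s1 is accessible from s0 and s1 ⊩ ¬((Q → P) ∧ P).
s1 ⊩ ¬((Q → P) ∧ P): no world accessible from s1 forces (Q → P) ∧ P.

No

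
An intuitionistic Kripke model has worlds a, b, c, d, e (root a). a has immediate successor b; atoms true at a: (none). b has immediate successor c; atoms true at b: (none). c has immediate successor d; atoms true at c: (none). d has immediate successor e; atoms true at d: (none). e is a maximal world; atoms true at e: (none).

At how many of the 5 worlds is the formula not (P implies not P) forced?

0

a: does not force it — a does not force not (P implies not P) since a is accessible from a and a forces P implies not P.
b: does not force it.
c: does not force it.
d: does not force it.
e: does not force it.
Worlds forcing the formula: { }.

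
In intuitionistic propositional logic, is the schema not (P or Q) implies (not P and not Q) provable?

This is a constructively valid De Morgan direction (negated disjunction to conjunction of negations), which is intuitionistically derivable.
From not (P or Q): if P held then P or Q would, contradiction — so not P; similarly not Q.

Yes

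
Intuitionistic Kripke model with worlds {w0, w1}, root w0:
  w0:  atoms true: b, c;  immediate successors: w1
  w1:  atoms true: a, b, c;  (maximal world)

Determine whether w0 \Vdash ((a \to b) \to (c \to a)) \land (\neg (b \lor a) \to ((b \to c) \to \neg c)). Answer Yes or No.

No

w0 \nVdash ((a \to b) \to (c \to a)) \land (\neg (b \lor a) \to ((b \to c) \to \neg c)) since w0 fails (a \to b) \to (c \to a).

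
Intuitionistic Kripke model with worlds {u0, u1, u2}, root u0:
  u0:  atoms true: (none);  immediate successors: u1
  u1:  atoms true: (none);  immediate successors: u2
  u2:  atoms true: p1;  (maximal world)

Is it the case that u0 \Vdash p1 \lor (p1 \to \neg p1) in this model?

No

u0 \nVdash p1 \lor (p1 \to \neg p1): neither disjunct is forced at u0.
u0 lacks atom p1, so u0 \nVdash p1.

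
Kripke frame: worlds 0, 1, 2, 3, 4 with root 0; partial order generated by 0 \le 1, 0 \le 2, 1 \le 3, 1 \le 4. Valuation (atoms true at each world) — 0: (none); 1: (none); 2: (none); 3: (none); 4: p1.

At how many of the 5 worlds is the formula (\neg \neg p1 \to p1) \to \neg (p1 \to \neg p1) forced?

0: does not force it — 0 \nVdash (\neg \neg p1 \to p1) \to \neg (p1 \to \neg p1): already at 0 itself, 0 \Vdash \neg \neg p1 \to p1 but 0 \nVdash \neg (p1 \to \neg p1).
1: does not force it — 1 \nVdash (\neg \neg p1 \to p1) \to \neg (p1 \to \neg p1): already at 1 itself, 1 \Vdash \neg \neg p1 \to p1 but 1 \nVdash \neg (p1 \to \neg p1).
2: does not force it — 2 \nVdash (\neg \neg p1 \to p1) \to \neg (p1 \to \neg p1): already at 2 itself, 2 \Vdash \neg \neg p1 \to p1 but 2 \nVdash \neg (p1 \to \neg p1).
3: does not force it.
4: forces it.
Worlds forcing the formula: {4}.

1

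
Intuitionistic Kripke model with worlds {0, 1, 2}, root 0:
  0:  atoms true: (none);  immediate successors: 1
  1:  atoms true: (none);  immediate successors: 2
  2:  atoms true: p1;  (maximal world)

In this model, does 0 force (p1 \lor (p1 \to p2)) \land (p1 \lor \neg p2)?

0 \nVdash (p1 \lor (p1 \to p2)) \land (p1 \lor \neg p2) since 0 fails p1 \lor (p1 \to p2).

No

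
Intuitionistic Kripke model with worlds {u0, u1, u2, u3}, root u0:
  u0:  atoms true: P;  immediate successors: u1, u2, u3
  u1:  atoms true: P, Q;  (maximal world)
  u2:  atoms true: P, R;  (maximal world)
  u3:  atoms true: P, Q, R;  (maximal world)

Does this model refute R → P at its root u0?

No

u0 ⊩ R → P: every world accessible from u0 that forces R (namely u2, u3) also forces P.
So the root u0 forces R → P; the model is not a countermodel.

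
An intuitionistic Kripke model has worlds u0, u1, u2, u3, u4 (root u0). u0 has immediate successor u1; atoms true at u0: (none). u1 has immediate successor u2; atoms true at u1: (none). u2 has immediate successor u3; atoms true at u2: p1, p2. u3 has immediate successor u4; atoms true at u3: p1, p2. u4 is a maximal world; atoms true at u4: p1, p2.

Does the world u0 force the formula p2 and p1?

u0 does not force p2 and p1 since u0 fails p2.

No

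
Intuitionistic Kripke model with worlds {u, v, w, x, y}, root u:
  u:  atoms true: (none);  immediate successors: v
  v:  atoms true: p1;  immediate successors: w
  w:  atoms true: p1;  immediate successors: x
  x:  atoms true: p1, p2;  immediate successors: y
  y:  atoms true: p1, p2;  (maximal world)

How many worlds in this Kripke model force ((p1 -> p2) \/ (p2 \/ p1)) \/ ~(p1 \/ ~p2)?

4

u: does not force it — u ||-/- ((p1 -> p2) \/ (p2 \/ p1)) \/ ~(p1 \/ ~p2): neither disjunct is forced at u.
v: forces it.
w: forces it.
x: forces it.
y: forces it.
Worlds forcing the formula: {v, w, x, y}.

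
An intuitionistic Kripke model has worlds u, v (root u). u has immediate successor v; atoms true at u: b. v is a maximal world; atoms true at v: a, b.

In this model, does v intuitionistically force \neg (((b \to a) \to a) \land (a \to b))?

No

v \nVdash \neg (((b \to a) \to a) \land (a \to b)) since v is accessible from v and v \Vdash ((b \to a) \to a) \land (a \to b).
v \Vdash ((b \to a) \to a) \land (a \to b) since v forces both conjuncts.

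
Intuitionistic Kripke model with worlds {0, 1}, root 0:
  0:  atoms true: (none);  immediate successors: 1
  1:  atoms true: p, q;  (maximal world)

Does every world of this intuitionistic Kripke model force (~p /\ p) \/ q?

Not every world: 0 ||-/- (~p /\ p) \/ q.
0 ||-/- (~p /\ p) \/ q: neither disjunct is forced at 0.
0 ||-/- ~p /\ p since 0 fails ~p.

No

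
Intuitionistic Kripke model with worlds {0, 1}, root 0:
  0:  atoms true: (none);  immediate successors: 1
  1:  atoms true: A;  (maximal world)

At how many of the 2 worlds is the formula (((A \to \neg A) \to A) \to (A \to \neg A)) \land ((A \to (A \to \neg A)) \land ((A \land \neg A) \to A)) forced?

0: does not force it — 0 \nVdash (((A \to \neg A) \to A) \to (A \to \neg A)) \land ((A \to (A \to \neg A)) \land ((A \land \neg A) \to A)) since 0 fails ((A \to \neg A) \to A) \to (A \to \neg A).
1: does not force it — 1 \nVdash (((A \to \neg A) \to A) \to (A \to \neg A)) \land ((A \to (A \to \neg A)) \land ((A \land \neg A) \to A)) since 1 fails ((A \to \neg A) \to A) \to (A \to \neg A).
Worlds forcing the formula: { }.

0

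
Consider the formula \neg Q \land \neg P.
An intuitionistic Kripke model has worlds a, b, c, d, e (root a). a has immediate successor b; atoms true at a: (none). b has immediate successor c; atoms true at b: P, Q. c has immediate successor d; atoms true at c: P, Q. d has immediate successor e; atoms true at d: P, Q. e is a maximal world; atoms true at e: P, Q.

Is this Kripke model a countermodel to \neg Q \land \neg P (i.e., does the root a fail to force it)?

a \nVdash \neg Q \land \neg P since a fails \neg Q.
So the root a does not force \neg Q \land \neg P; the model is a countermodel.

Yes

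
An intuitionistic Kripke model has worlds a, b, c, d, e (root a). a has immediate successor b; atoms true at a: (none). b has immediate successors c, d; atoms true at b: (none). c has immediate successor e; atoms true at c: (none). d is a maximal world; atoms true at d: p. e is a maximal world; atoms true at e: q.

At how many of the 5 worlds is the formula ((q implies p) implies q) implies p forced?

1

a: does not force it — a does not force ((q implies p) implies q) implies p: at the accessible world c, c forces (q implies p) implies q but c does not force p.
b: does not force it.
c: does not force it.
d: forces it.
e: does not force it.
Worlds forcing the formula: {d}.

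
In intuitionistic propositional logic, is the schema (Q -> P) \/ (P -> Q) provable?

This is the Gödel–Dummett linearity axiom, which is not intuitionistically valid.
A Kripke countermodel: worlds u, v, w; order generated by u <= v, u <= w; atoms true at each world — u:{}; v:{Q}; w:{P}.
u ||-/- (Q -> P) \/ (P -> Q): neither disjunct is forced at u.
u ||-/- Q -> P: at the accessible world v, v ||- Q but v ||-/- P.
v lacks atom P, so v ||-/- P.
So the root u does not force the formula.

No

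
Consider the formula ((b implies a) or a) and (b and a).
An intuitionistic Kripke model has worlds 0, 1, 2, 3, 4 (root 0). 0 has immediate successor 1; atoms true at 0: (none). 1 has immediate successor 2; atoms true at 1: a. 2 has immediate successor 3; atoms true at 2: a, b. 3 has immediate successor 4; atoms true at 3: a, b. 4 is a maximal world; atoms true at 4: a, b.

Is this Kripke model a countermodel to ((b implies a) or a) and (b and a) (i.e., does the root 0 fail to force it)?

0 does not force ((b implies a) or a) and (b and a) since 0 fails b and a.
So the root 0 does not force ((b implies a) or a) and (b and a); the model is a countermodel.

Yes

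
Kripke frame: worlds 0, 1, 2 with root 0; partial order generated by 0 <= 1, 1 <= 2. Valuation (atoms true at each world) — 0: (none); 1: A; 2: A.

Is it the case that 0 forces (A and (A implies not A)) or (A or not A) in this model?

0 does not force (A and (A implies not A)) or (A or not A): neither disjunct is forced at 0.
0 does not force A and (A implies not A) since 0 fails A.

No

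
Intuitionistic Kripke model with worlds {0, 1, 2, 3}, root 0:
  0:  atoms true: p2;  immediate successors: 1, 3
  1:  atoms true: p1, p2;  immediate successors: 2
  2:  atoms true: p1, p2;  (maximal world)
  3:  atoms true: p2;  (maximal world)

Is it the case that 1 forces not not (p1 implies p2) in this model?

Yes

1 forces not not (p1 implies p2): no world accessible from 1 forces not (p1 implies p2).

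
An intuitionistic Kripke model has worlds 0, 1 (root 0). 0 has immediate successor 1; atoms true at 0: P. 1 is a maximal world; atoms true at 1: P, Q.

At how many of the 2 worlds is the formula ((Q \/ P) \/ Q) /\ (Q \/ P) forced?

0: forces it.
1: forces it.
Worlds forcing the formula: {0, 1}.

2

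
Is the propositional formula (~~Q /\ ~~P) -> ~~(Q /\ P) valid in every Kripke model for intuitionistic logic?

This is the distribution of double negation over conjunction, which is intuitionistically derivable.
Assume ~~Q, ~~P, and ~(Q /\ P). From Q we'd get ~P (since Q /\ P is refuted), contradicting ~~P; so ~Q, contradicting ~~Q.

Yes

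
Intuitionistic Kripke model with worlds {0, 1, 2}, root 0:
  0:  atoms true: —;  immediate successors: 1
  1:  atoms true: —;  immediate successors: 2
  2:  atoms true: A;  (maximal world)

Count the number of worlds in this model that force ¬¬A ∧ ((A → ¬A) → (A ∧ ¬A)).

3

0: forces it.
1: forces it.
2: forces it.
Worlds forcing the formula: {0, 1, 2}.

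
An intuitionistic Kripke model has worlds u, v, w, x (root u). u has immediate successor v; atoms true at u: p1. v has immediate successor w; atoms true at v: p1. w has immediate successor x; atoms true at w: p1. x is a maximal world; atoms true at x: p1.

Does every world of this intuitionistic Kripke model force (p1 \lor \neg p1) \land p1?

Yes

u \Vdash (p1 \lor \neg p1) \land p1 since u forces both conjuncts.
Since the root u forces (p1 \lor \neg p1) \land p1 and forcing is persistent (monotone upward), every world forces it.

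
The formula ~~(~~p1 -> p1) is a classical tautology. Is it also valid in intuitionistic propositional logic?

Yes

This is the double negation of double-negation elimination, which is intuitionistically derivable.
By Glivenko's theorem the double negation of any classical propositional tautology is intuitionistically provable; ~~p1 -> p1 is classically a tautology.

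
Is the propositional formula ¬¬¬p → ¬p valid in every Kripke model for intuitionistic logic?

Yes

This is triple-negation reduction, which is intuitionistically derivable.
Assume ¬¬¬p and suppose p. Then ¬¬p (double-negation introduction), contradicting ¬¬¬p. So ¬p.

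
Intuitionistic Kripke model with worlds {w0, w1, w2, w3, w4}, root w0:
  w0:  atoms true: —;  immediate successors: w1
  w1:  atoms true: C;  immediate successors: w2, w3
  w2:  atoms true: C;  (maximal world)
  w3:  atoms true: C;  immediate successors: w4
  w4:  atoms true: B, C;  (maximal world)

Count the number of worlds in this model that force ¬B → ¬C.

2

w0: does not force it — w0 ⊮ ¬B → ¬C: at the accessible world w2, w2 ⊩ ¬B but w2 ⊮ ¬C.
w1: does not force it — w1 ⊮ ¬B → ¬C: at the accessible world w2, w2 ⊩ ¬B but w2 ⊮ ¬C.
w2: does not force it.
w3: forces it.
w4: forces it.
Worlds forcing the formula: {w3, w4}.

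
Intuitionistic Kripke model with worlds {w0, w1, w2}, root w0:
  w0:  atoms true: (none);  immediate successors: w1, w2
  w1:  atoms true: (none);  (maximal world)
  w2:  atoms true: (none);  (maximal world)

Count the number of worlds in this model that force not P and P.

w0: does not force it — w0 does not force not P and P since w0 fails P.
w1: does not force it.
w2: does not force it.
Worlds forcing the formula: { }.

0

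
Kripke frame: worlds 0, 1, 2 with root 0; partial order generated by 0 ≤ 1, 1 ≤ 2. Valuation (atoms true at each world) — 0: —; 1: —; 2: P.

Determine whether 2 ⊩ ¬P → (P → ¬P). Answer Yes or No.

Yes

2 ⊩ ¬P → (P → ¬P) vacuously: no world accessible from 2 forces the antecedent ¬P.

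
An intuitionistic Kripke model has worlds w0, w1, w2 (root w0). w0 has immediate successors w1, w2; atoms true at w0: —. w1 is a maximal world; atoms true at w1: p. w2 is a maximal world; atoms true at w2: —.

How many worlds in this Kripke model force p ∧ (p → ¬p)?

w0: does not force it — w0 ⊮ p ∧ (p → ¬p) since w0 fails p.
w1: does not force it — w1 ⊮ p ∧ (p → ¬p) since w1 fails p → ¬p.
w2: does not force it.
Worlds forcing the formula: { }.

0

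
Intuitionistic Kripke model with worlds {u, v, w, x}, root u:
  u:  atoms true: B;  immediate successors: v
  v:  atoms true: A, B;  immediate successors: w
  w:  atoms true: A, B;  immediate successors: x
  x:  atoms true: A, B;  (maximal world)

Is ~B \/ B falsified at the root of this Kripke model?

u ||- ~B \/ B via the disjunct B.
So the root u forces ~B \/ B; the model is not a countermodel.

No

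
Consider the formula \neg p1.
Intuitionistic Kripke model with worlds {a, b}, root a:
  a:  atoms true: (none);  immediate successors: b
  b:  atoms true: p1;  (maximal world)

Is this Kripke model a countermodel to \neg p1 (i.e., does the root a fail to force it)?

a \nVdash \neg p1 since b is accessible from a and b \Vdash p1.
So the root a does not force \neg p1; the model is a countermodel.

Yes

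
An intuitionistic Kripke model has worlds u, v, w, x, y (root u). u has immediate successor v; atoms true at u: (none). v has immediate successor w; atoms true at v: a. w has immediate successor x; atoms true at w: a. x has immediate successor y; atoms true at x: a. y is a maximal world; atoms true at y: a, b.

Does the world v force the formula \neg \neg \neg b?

v \nVdash \neg \neg \neg b since v is accessible from v and v \Vdash \neg \neg b.
v \Vdash \neg \neg b: no world accessible from v forces \neg b.

No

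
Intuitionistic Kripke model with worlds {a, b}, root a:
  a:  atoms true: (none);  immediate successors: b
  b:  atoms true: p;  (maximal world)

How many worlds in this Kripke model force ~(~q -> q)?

a: forces it.
b: forces it.
Worlds forcing the formula: {a, b}.

2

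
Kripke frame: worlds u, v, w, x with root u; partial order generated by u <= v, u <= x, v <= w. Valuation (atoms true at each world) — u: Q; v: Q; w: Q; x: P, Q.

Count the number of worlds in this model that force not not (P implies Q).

u: forces it.
v: forces it.
w: forces it.
x: forces it.
Worlds forcing the formula: {u, v, w, x}.

4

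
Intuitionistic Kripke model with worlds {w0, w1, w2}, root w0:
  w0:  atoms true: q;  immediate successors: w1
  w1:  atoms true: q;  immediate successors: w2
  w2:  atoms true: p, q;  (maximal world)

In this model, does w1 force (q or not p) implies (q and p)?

w1 does not force (q or not p) implies (q and p): already at w1 itself, w1 forces q or not p but w1 does not force q and p.
w1 does not force q and p since w1 fails p.

No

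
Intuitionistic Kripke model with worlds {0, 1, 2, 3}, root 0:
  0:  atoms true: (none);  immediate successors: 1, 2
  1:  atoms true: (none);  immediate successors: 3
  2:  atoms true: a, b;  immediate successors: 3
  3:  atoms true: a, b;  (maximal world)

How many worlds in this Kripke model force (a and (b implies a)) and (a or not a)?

0: does not force it — 0 does not force (a and (b implies a)) and (a or not a) since 0 fails a and (b implies a).
1: does not force it — 1 does not force (a and (b implies a)) and (a or not a) since 1 fails a and (b implies a).
2: forces it.
3: forces it.
Worlds forcing the formula: {2, 3}.

2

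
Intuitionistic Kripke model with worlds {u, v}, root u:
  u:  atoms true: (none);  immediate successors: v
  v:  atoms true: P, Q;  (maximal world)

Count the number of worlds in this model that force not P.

0

u: does not force it — u does not force not P since v is accessible from u and v forces P.
v: does not force it — v does not force not P since v is accessible from v and v forces P.
Worlds forcing the formula: { }.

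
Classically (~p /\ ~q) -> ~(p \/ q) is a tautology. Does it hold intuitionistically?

Yes

This is a constructively valid De Morgan direction (conjunction of negations to negated disjunction), which is intuitionistically derivable.
If both ~p and ~q hold at a world, no accessible world forces p or forces q, so none forces p \/ q.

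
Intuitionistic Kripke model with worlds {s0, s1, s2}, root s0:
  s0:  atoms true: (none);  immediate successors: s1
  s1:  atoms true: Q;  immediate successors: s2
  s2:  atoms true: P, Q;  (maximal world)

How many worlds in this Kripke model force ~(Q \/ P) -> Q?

3

s0: forces it.
s1: forces it.
s2: forces it.
Worlds forcing the formula: {s0, s1, s2}.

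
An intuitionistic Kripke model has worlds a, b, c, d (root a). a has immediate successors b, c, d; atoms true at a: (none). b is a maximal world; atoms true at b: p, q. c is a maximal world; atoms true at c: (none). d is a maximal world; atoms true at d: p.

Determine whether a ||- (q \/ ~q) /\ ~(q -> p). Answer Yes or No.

No

a ||-/- (q \/ ~q) /\ ~(q -> p) since a fails q \/ ~q.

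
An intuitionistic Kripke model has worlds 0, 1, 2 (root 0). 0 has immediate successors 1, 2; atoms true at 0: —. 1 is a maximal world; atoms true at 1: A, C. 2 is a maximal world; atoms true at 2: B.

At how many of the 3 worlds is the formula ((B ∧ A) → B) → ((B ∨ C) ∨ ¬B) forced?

0: does not force it — 0 ⊮ ((B ∧ A) → B) → ((B ∨ C) ∨ ¬B): already at 0 itself, 0 ⊩ (B ∧ A) → B but 0 ⊮ (B ∨ C) ∨ ¬B.
1: forces it.
2: forces it.
Worlds forcing the formula: {1, 2}.

2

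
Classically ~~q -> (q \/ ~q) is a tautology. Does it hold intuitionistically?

No

This is a variant of double-negation elimination (deriving excluded middle from double negation), which is not intuitionistically valid.
A Kripke countermodel: worlds 0, 1; order generated by 0 <= 1; atoms true at each world — 0:{}; 1:{q}.
0 ||-/- ~~q -> (q \/ ~q): already at 0 itself, 0 ||- ~~q but 0 ||-/- q \/ ~q.
0 ||-/- q \/ ~q: neither disjunct is forced at 0.
0 lacks atom q, so 0 ||-/- q.
So the root 0 does not force the formula.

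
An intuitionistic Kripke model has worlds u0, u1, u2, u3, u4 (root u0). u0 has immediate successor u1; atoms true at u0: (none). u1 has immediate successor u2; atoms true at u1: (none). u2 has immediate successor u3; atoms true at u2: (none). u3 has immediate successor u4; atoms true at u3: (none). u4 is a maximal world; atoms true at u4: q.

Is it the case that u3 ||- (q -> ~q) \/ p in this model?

u3 ||-/- (q -> ~q) \/ p: neither disjunct is forced at u3.
u3 ||-/- q -> ~q: at the accessible world u4, u4 ||- q but u4 ||-/- ~q.
u4 ||-/- ~q since u4 is accessible from u4 and u4 ||- q.

No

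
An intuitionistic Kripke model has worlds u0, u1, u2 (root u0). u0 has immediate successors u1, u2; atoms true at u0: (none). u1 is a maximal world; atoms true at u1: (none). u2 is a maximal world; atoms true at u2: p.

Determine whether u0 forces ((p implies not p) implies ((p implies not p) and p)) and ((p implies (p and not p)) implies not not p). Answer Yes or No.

No

u0 does not force ((p implies not p) implies ((p implies not p) and p)) and ((p implies (p and not p)) implies not not p) since u0 fails (p implies not p) implies ((p implies not p) and p).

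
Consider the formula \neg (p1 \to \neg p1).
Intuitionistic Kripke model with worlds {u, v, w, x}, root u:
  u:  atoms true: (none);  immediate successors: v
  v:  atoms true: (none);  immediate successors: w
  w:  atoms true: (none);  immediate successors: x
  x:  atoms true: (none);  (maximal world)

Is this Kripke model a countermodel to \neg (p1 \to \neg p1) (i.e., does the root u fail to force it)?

u \nVdash \neg (p1 \to \neg p1) since u is accessible from u and u \Vdash p1 \to \neg p1.
u \Vdash p1 \to \neg p1 vacuously: no world accessible from u forces the antecedent p1.
So the root u does not force \neg (p1 \to \neg p1); the model is a countermodel.

Yes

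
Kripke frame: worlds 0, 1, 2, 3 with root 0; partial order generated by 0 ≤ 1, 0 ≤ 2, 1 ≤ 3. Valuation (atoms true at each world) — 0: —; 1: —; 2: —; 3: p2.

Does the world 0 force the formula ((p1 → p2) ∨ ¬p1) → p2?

No

0 ⊮ ((p1 → p2) ∨ ¬p1) → p2: already at 0 itself, 0 ⊩ (p1 → p2) ∨ ¬p1 but 0 ⊮ p2.
0 lacks atom p2, so 0 ⊮ p2.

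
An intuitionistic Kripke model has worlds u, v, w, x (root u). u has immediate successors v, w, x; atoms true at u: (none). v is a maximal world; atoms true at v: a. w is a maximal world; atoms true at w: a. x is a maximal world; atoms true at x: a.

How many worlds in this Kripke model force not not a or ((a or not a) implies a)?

4

u: forces it.
v: forces it.
w: forces it.
x: forces it.
Worlds forcing the formula: {u, v, w, x}.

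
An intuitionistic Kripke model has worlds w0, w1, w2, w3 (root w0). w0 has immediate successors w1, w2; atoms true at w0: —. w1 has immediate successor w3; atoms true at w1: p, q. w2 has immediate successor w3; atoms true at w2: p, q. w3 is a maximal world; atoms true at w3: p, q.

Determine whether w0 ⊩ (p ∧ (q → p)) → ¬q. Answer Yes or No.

No

w0 ⊮ (p ∧ (q → p)) → ¬q: at the accessible world w1, w1 ⊩ p ∧ (q → p) but w1 ⊮ ¬q.
w1 ⊮ ¬q since w1 is accessible from w1 and w1 ⊩ q.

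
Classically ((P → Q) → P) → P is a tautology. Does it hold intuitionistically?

This is Peirce's law, which is not intuitionistically valid.
A Kripke countermodel: worlds u, v; order generated by u ≤ v; atoms true at each world — u:{}; v:{P}.
u ⊮ ((P → Q) → P) → P: already at u itself, u ⊩ (P → Q) → P but u ⊮ P.
u lacks atom P, so u ⊮ P.
So the root u does not force the formula.

No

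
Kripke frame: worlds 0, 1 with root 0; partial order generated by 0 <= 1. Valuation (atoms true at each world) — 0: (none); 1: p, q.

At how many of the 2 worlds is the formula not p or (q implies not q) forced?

0: does not force it — 0 does not force not p or (q implies not q): neither disjunct is forced at 0.
1: does not force it.
Worlds forcing the formula: { }.

0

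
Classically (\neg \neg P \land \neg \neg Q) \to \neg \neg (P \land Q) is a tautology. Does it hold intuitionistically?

This is the distribution of double negation over conjunction, which is intuitionistically derivable.
Assume \neg \neg P, \neg \neg Q, and \neg (P \land Q). From P we'd get \neg Q (since P \land Q is refuted), contradicting \neg \neg Q; so \neg P, contradicting \neg \neg P.

Yes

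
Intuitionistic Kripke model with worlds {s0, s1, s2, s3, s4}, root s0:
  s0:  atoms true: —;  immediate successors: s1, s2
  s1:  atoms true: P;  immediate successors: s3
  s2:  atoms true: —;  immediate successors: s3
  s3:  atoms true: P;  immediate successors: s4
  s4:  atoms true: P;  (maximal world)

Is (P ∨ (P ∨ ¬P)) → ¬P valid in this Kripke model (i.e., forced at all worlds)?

Not every world: s0 ⊮ (P ∨ (P ∨ ¬P)) → ¬P.
s0 ⊮ (P ∨ (P ∨ ¬P)) → ¬P: at the accessible world s1, s1 ⊩ P ∨ (P ∨ ¬P) but s1 ⊮ ¬P.
s1 ⊮ ¬P since s1 is accessible from s1 and s1 ⊩ P.

No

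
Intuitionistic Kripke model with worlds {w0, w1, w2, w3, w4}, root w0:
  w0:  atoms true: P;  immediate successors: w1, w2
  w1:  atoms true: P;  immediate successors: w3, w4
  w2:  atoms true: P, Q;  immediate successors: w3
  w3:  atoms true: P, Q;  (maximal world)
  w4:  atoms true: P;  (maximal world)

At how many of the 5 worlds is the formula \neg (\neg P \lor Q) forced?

w0: does not force it — w0 \nVdash \neg (\neg P \lor Q) since w2 is accessible from w0 and w2 \Vdash \neg P \lor Q.
w1: does not force it — w1 \nVdash \neg (\neg P \lor Q) since w3 is accessible from w1 and w3 \Vdash \neg P \lor Q.
w2: does not force it.
w3: does not force it.
w4: forces it.
Worlds forcing the formula: {w4}.

1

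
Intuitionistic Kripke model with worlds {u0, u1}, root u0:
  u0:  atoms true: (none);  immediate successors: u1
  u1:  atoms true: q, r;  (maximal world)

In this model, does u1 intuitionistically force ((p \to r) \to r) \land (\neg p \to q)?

Yes

u1 \Vdash ((p \to r) \to r) \land (\neg p \to q) since u1 forces both conjuncts.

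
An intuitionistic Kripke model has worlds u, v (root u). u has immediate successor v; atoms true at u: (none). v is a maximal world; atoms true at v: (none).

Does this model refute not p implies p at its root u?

Yes

u does not force not p implies p: already at u itself, u forces not p but u does not force p.
u lacks atom p, so u does not force p.
So the root u does not force not p implies p; the model is a countermodel.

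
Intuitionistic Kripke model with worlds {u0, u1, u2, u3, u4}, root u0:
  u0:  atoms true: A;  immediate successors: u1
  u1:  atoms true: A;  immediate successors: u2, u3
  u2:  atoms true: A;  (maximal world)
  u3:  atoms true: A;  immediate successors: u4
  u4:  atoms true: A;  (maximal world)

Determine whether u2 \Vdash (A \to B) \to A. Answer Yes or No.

u2 \Vdash (A \to B) \to A vacuously: no world accessible from u2 forces the antecedent A \to B.

Yes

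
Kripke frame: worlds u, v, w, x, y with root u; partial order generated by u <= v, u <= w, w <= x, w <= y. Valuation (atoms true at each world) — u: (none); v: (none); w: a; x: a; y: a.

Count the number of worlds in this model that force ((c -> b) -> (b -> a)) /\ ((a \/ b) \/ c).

3

u: does not force it — u ||-/- ((c -> b) -> (b -> a)) /\ ((a \/ b) \/ c) since u fails (a \/ b) \/ c.
v: does not force it.
w: forces it.
x: forces it.
y: forces it.
Worlds forcing the formula: {w, x, y}.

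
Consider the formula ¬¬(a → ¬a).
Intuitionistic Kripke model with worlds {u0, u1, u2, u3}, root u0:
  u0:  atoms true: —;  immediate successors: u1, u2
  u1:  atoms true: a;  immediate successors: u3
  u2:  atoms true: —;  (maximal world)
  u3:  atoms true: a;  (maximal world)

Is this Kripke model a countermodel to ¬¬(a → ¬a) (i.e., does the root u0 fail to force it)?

Yes

u0 ⊮ ¬¬(a → ¬a) since u1 is accessible from u0 and u1 ⊩ ¬(a → ¬a).
u1 ⊩ ¬(a → ¬a): no world accessible from u1 forces a → ¬a.
So the root u0 does not force ¬¬(a → ¬a); the model is a countermodel.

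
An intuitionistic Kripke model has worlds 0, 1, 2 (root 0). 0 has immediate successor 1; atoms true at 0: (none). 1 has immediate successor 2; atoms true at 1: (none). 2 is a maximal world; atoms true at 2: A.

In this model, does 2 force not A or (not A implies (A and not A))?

Yes

2 forces not A or (not A implies (A and not A)) via the disjunct not A implies (A and not A).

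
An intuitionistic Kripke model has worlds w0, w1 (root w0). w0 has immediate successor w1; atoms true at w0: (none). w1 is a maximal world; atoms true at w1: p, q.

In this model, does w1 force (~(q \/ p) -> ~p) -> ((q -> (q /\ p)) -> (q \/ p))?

w1 ||- (~(q \/ p) -> ~p) -> ((q -> (q /\ p)) -> (q \/ p)): every world accessible from w1 that forces ~(q \/ p) -> ~p (namely w1) also forces (q -> (q /\ p)) -> (q \/ p).

Yes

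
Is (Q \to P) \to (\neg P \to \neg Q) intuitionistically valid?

Yes

This is the forward direction of contraposition, which is intuitionistically derivable.
Assume Q \to P and \neg P. If Q held then P would follow, contradicting \neg P; so \neg Q.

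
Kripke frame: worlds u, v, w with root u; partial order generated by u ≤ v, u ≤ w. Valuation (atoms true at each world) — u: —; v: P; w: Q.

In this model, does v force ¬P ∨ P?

v ⊩ ¬P ∨ P via the disjunct P.

Yes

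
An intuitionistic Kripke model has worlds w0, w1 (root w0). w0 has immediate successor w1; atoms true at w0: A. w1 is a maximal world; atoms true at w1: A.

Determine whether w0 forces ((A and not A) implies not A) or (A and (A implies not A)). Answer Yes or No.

w0 forces ((A and not A) implies not A) or (A and (A implies not A)) via the disjunct (A and not A) implies not A.

Yes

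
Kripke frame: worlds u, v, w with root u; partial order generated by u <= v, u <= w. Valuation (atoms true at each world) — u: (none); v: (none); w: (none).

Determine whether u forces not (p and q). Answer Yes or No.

Yes

u forces not (p and q): no world accessible from u forces p and q.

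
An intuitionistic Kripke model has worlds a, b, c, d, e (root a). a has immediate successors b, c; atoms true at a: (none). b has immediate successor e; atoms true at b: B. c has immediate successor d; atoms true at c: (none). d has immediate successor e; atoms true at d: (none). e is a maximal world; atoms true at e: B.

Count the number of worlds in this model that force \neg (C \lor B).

0

a: does not force it — a \nVdash \neg (C \lor B) since b is accessible from a and b \Vdash C \lor B.
b: does not force it.
c: does not force it.
d: does not force it.
e: does not force it.
Worlds forcing the formula: { }.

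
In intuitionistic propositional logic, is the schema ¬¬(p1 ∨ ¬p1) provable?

This is the double negation of excluded middle, which is intuitionistically derivable.
Assuming ¬(p1 ∨ ¬p1): from p1 we'd get p1 ∨ ¬p1, so ¬p1; but then p1 ∨ ¬p1 again — contradiction. Hence ¬¬(p1 ∨ ¬p1).

Yes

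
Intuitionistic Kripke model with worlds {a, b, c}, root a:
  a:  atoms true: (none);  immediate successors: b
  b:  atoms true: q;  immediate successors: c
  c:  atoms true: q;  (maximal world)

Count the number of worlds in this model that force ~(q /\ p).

a: forces it.
b: forces it.
c: forces it.
Worlds forcing the formula: {a, b, c}.

3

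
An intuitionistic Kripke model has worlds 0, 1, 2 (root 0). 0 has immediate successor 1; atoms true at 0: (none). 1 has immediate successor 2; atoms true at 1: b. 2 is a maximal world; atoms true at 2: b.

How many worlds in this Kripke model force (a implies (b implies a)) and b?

2

0: does not force it — 0 does not force (a implies (b implies a)) and b since 0 fails b.
1: forces it.
2: forces it.
Worlds forcing the formula: {1, 2}.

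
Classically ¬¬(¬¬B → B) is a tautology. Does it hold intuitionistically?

This is the double negation of double-negation elimination, which is intuitionistically derivable.
By Glivenko's theorem the double negation of any classical propositional tautology is intuitionistically provable; ¬¬B → B is classically a tautology.

Yes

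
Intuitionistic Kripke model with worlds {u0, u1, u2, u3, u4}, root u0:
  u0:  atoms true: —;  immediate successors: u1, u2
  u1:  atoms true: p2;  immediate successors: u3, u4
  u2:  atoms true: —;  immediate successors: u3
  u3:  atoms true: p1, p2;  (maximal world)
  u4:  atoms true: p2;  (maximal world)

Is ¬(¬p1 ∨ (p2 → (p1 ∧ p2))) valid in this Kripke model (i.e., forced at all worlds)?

Not every world: u0 ⊮ ¬(¬p1 ∨ (p2 → (p1 ∧ p2))).
u0 ⊮ ¬(¬p1 ∨ (p2 → (p1 ∧ p2))) since u2 is accessible from u0 and u2 ⊩ ¬p1 ∨ (p2 → (p1 ∧ p2)).
u2 ⊩ ¬p1 ∨ (p2 → (p1 ∧ p2)) via the disjunct p2 → (p1 ∧ p2).

No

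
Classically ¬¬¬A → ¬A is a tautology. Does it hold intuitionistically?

This is triple-negation reduction, which is intuitionistically derivable.
Assume ¬¬¬A and suppose A. Then ¬¬A (double-negation introduction), contradicting ¬¬¬A. So ¬A.

Yes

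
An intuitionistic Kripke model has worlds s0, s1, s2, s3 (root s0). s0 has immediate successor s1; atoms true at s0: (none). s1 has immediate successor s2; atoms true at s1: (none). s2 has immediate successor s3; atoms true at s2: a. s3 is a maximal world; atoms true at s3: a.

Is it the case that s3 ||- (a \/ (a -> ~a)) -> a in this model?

Yes

s3 ||- (a \/ (a -> ~a)) -> a: every world accessible from s3 that forces a \/ (a -> ~a) (namely s3) also forces a.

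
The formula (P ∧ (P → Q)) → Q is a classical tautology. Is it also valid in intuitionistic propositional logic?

This is modus ponens in implicational form, which is intuitionistically derivable.
If a world forces P and P → Q, then applying the implication at that world (which is accessible from itself) gives Q.

Yes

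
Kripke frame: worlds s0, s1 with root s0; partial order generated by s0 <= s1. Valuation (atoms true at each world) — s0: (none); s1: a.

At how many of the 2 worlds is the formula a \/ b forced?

1

s0: does not force it — s0 ||-/- a \/ b: neither disjunct is forced at s0.
s1: forces it.
Worlds forcing the formula: {s1}.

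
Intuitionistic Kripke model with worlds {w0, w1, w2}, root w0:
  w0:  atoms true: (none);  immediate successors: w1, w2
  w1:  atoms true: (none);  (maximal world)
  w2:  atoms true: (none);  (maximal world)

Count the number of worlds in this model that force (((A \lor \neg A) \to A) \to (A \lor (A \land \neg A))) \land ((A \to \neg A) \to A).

0

w0: does not force it — w0 \nVdash (((A \lor \neg A) \to A) \to (A \lor (A \land \neg A))) \land ((A \to \neg A) \to A) since w0 fails (A \to \neg A) \to A.
w1: does not force it.
w2: does not force it.
Worlds forcing the formula: { }.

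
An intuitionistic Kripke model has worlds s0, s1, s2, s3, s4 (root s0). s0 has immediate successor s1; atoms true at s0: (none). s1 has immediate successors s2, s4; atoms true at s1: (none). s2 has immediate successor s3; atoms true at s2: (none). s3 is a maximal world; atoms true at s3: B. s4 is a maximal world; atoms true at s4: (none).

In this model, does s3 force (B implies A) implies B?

Yes

s3 forces (B implies A) implies B vacuously: no world accessible from s3 forces the antecedent B implies A.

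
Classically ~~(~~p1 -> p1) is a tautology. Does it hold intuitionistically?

This is the double negation of double-negation elimination, which is intuitionistically derivable.
By Glivenko's theorem the double negation of any classical propositional tautology is intuitionistically provable; ~~p1 -> p1 is classically a tautology.

Yes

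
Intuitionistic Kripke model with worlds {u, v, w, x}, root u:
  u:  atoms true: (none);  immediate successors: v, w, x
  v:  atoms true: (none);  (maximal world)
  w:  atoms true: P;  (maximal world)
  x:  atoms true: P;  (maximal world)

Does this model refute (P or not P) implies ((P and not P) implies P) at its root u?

No

u forces (P or not P) implies ((P and not P) implies P): every world accessible from u that forces P or not P (namely v, w, x) also forces (P and not P) implies P.
So the root u forces (P or not P) implies ((P and not P) implies P); the model is not a countermodel.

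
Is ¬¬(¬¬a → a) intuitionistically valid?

Yes

This is the double negation of double-negation elimination, which is intuitionistically derivable.
By Glivenko's theorem the double negation of any classical propositional tautology is intuitionistically provable; ¬¬a → a is classically a tautology.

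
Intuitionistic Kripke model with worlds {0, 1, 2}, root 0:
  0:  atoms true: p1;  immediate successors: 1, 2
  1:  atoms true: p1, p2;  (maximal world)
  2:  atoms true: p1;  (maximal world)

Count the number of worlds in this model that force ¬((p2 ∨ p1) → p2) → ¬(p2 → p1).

1

0: does not force it — 0 ⊮ ¬((p2 ∨ p1) → p2) → ¬(p2 → p1): at the accessible world 2, 2 ⊩ ¬((p2 ∨ p1) → p2) but 2 ⊮ ¬(p2 → p1).
1: forces it.
2: does not force it — 2 ⊮ ¬((p2 ∨ p1) → p2) → ¬(p2 → p1): already at 2 itself, 2 ⊩ ¬((p2 ∨ p1) → p2) but 2 ⊮ ¬(p2 → p1).
Worlds forcing the formula: {1}.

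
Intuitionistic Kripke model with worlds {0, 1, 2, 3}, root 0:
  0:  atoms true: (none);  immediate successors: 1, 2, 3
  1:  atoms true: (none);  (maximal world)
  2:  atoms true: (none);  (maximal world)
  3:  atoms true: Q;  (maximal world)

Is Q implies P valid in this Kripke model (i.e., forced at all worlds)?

No

Not every world: 0 does not force Q implies P.
0 does not force Q implies P: at the accessible world 3, 3 forces Q but 3 does not force P.
3 lacks atom P, so 3 does not force P.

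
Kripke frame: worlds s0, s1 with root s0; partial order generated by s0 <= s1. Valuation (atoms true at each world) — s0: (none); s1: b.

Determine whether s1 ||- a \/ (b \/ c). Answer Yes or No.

Yes

s1 ||- a \/ (b \/ c) via the disjunct b \/ c.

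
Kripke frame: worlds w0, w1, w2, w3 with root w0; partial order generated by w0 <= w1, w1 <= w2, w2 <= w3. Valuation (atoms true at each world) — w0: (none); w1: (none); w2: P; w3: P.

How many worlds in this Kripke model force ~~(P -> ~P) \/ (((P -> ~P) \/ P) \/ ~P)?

w0: does not force it — w0 ||-/- ~~(P -> ~P) \/ (((P -> ~P) \/ P) \/ ~P): neither disjunct is forced at w0.
w1: does not force it — w1 ||-/- ~~(P -> ~P) \/ (((P -> ~P) \/ P) \/ ~P): neither disjunct is forced at w1.
w2: forces it.
w3: forces it.
Worlds forcing the formula: {w2, w3}.

2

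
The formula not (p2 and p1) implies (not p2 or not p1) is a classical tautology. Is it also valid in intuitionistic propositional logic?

This is the constructively invalid direction of De Morgan's law for conjunction, which is not intuitionistically valid.
A Kripke countermodel: worlds w0, w1, w2; order generated by w0 <= w1, w0 <= w2; atoms true at each world — w0:{}; w1:{p2}; w2:{p1}.
w0 does not force not (p2 and p1) implies (not p2 or not p1): already at w0 itself, w0 forces not (p2 and p1) but w0 does not force not p2 or not p1.
w0 does not force not p2 or not p1: neither disjunct is forced at w0.
w0 does not force not p2 since w1 is accessible from w0 and w1 forces p2.
So the root w0 does not force the formula.

No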